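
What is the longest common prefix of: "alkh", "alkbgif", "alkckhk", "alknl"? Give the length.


Words: alkh, alkbgif, alkckhk, alknl
  Position 0: all 'a' => match
  Position 1: all 'l' => match
  Position 2: all 'k' => match
  Position 3: ('h', 'b', 'c', 'n') => mismatch, stop
LCP = "alk" (length 3)

3


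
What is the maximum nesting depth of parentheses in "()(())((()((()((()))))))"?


Input: "()(())((()((()((()))))))"
Tracking depth:
  Position 0 '(': depth becomes 1
  Position 1 ')': depth becomes 0
  Position 2 '(': depth becomes 1
  Position 3 '(': depth becomes 2
  Position 4 ')': depth becomes 1
  Position 5 ')': depth becomes 0
  Position 6 '(': depth becomes 1
  Position 7 '(': depth becomes 2
  Position 8 '(': depth becomes 3
  Position 9 ')': depth becomes 2
  Position 10 '(': depth becomes 3
  Position 11 '(': depth becomes 4
  Position 12 '(': depth becomes 5
  Position 13 ')': depth becomes 4
  Position 14 '(': depth becomes 5
  Position 15 '(': depth becomes 6
  Position 16 '(': depth becomes 7
  Position 17 ')': depth becomes 6
  Position 18 ')': depth becomes 5
  Position 19 ')': depth becomes 4
  Position 20 ')': depth becomes 3
  Position 21 ')': depth becomes 2
  Position 22 ')': depth becomes 1
  Position 23 ')': depth becomes 0
Maximum depth reached: 7

7


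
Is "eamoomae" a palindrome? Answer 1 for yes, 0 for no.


Input: eamoomae
Reversed: eamoomae
  Compare pos 0 ('e') with pos 7 ('e'): match
  Compare pos 1 ('a') with pos 6 ('a'): match
  Compare pos 2 ('m') with pos 5 ('m'): match
  Compare pos 3 ('o') with pos 4 ('o'): match
Result: palindrome

1


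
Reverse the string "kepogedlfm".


Input: kepogedlfm
Reading characters right to left:
  Position 9: 'm'
  Position 8: 'f'
  Position 7: 'l'
  Position 6: 'd'
  Position 5: 'e'
  Position 4: 'g'
  Position 3: 'o'
  Position 2: 'p'
  Position 1: 'e'
  Position 0: 'k'
Reversed: mfldegopek

mfldegopek


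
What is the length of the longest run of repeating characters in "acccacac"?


Input: "acccacac"
Scanning for longest run:
  Position 1 ('c'): new char, reset run to 1
  Position 2 ('c'): continues run of 'c', length=2
  Position 3 ('c'): continues run of 'c', length=3
  Position 4 ('a'): new char, reset run to 1
  Position 5 ('c'): new char, reset run to 1
  Position 6 ('a'): new char, reset run to 1
  Position 7 ('c'): new char, reset run to 1
Longest run: 'c' with length 3

3


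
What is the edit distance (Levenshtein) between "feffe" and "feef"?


Computing edit distance: "feffe" -> "feef"
DP table:
           f    e    e    f
      0    1    2    3    4
  f   1    0    1    2    3
  e   2    1    0    1    2
  f   3    2    1    1    1
  f   4    3    2    2    1
  e   5    4    3    2    2
Edit distance = dp[5][4] = 2

2


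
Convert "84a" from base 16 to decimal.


Input: "84a" in base 16
Positional expansion:
  Digit '8' (value 8) x 16^2 = 2048
  Digit '4' (value 4) x 16^1 = 64
  Digit 'a' (value 10) x 16^0 = 10
Sum = 2122

2122


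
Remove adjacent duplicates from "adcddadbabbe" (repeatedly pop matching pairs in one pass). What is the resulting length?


Input: adcddadbabbe
Stack-based adjacent duplicate removal:
  Read 'a': push. Stack: a
  Read 'd': push. Stack: ad
  Read 'c': push. Stack: adc
  Read 'd': push. Stack: adcd
  Read 'd': matches stack top 'd' => pop. Stack: adc
  Read 'a': push. Stack: adca
  Read 'd': push. Stack: adcad
  Read 'b': push. Stack: adcadb
  Read 'a': push. Stack: adcadba
  Read 'b': push. Stack: adcadbab
  Read 'b': matches stack top 'b' => pop. Stack: adcadba
  Read 'e': push. Stack: adcadbae
Final stack: "adcadbae" (length 8)

8


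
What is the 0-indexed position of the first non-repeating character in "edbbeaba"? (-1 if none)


Input: edbbeaba
Character frequencies:
  'a': 2
  'b': 3
  'd': 1
  'e': 2
Scanning left to right for freq == 1:
  Position 0 ('e'): freq=2, skip
  Position 1 ('d'): unique! => answer = 1

1


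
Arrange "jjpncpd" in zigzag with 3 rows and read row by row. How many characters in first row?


Zigzag "jjpncpd" into 3 rows:
Placing characters:
  'j' => row 0
  'j' => row 1
  'p' => row 2
  'n' => row 1
  'c' => row 0
  'p' => row 1
  'd' => row 2
Rows:
  Row 0: "jc"
  Row 1: "jnp"
  Row 2: "pd"
First row length: 2

2


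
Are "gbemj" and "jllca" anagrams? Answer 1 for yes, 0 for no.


Strings: "gbemj", "jllca"
Sorted first:  begjm
Sorted second: acjll
Differ at position 0: 'b' vs 'a' => not anagrams

0


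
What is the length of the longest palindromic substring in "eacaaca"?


Input: "eacaaca"
Checking substrings for palindromes:
  [1:7] "acaaca" (len 6) => palindrome
  [2:6] "caac" (len 4) => palindrome
  [1:4] "aca" (len 3) => palindrome
  [4:7] "aca" (len 3) => palindrome
  [3:5] "aa" (len 2) => palindrome
Longest palindromic substring: "acaaca" with length 6

6


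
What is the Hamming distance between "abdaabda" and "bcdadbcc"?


Comparing "abdaabda" and "bcdadbcc" position by position:
  Position 0: 'a' vs 'b' => differ
  Position 1: 'b' vs 'c' => differ
  Position 2: 'd' vs 'd' => same
  Position 3: 'a' vs 'a' => same
  Position 4: 'a' vs 'd' => differ
  Position 5: 'b' vs 'b' => same
  Position 6: 'd' vs 'c' => differ
  Position 7: 'a' vs 'c' => differ
Total differences (Hamming distance): 5

5


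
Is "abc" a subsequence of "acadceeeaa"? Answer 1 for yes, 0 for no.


Check if "abc" is a subsequence of "acadceeeaa"
Greedy scan:
  Position 0 ('a'): matches sub[0] = 'a'
  Position 1 ('c'): no match needed
  Position 2 ('a'): no match needed
  Position 3 ('d'): no match needed
  Position 4 ('c'): no match needed
  Position 5 ('e'): no match needed
  Position 6 ('e'): no match needed
  Position 7 ('e'): no match needed
  Position 8 ('a'): no match needed
  Position 9 ('a'): no match needed
Only matched 1/3 characters => not a subsequence

0


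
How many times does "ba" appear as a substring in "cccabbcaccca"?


Searching for "ba" in "cccabbcaccca"
Scanning each position:
  Position 0: "cc" => no
  Position 1: "cc" => no
  Position 2: "ca" => no
  Position 3: "ab" => no
  Position 4: "bb" => no
  Position 5: "bc" => no
  Position 6: "ca" => no
  Position 7: "ac" => no
  Position 8: "cc" => no
  Position 9: "cc" => no
  Position 10: "ca" => no
Total occurrences: 0

0


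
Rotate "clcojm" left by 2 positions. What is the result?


Input: "clcojm", rotate left by 2
First 2 characters: "cl"
Remaining characters: "cojm"
Concatenate remaining + first: "cojm" + "cl" = "cojmcl"

cojmcl


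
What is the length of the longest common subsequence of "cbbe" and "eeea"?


LCS of "cbbe" and "eeea"
DP table:
           e    e    e    a
      0    0    0    0    0
  c   0    0    0    0    0
  b   0    0    0    0    0
  b   0    0    0    0    0
  e   0    1    1    1    1
LCS length = dp[4][4] = 1

1


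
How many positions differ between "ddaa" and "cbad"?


Comparing "ddaa" and "cbad" position by position:
  Position 0: 'd' vs 'c' => DIFFER
  Position 1: 'd' vs 'b' => DIFFER
  Position 2: 'a' vs 'a' => same
  Position 3: 'a' vs 'd' => DIFFER
Positions that differ: 3

3


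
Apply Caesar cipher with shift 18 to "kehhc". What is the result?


Caesar cipher: shift "kehhc" by 18
  'k' (pos 10) + 18 = pos 2 = 'c'
  'e' (pos 4) + 18 = pos 22 = 'w'
  'h' (pos 7) + 18 = pos 25 = 'z'
  'h' (pos 7) + 18 = pos 25 = 'z'
  'c' (pos 2) + 18 = pos 20 = 'u'
Result: cwzzu

cwzzu


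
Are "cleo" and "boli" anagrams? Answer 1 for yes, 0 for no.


Strings: "cleo", "boli"
Sorted first:  celo
Sorted second: bilo
Differ at position 0: 'c' vs 'b' => not anagrams

0


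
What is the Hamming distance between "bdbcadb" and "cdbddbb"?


Comparing "bdbcadb" and "cdbddbb" position by position:
  Position 0: 'b' vs 'c' => differ
  Position 1: 'd' vs 'd' => same
  Position 2: 'b' vs 'b' => same
  Position 3: 'c' vs 'd' => differ
  Position 4: 'a' vs 'd' => differ
  Position 5: 'd' vs 'b' => differ
  Position 6: 'b' vs 'b' => same
Total differences (Hamming distance): 4

4


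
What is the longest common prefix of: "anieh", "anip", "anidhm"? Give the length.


Words: anieh, anip, anidhm
  Position 0: all 'a' => match
  Position 1: all 'n' => match
  Position 2: all 'i' => match
  Position 3: ('e', 'p', 'd') => mismatch, stop
LCP = "ani" (length 3)

3


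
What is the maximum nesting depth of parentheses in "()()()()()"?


Input: "()()()()()"
Tracking depth:
  Position 0 '(': depth becomes 1
  Position 1 ')': depth becomes 0
  Position 2 '(': depth becomes 1
  Position 3 ')': depth becomes 0
  Position 4 '(': depth becomes 1
  Position 5 ')': depth becomes 0
  Position 6 '(': depth becomes 1
  Position 7 ')': depth becomes 0
  Position 8 '(': depth becomes 1
  Position 9 ')': depth becomes 0
Maximum depth reached: 1

1


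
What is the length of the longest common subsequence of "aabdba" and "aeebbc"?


LCS of "aabdba" and "aeebbc"
DP table:
           a    e    e    b    b    c
      0    0    0    0    0    0    0
  a   0    1    1    1    1    1    1
  a   0    1    1    1    1    1    1
  b   0    1    1    1    2    2    2
  d   0    1    1    1    2    2    2
  b   0    1    1    1    2    3    3
  a   0    1    1    1    2    3    3
LCS length = dp[6][6] = 3

3


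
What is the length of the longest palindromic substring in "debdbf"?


Input: "debdbf"
Checking substrings for palindromes:
  [2:5] "bdb" (len 3) => palindrome
Longest palindromic substring: "bdb" with length 3

3


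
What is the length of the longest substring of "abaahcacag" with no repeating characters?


Input: "abaahcacag"
Sliding window (track last position of each char):
  Position 0 ('a'): window [0,0] length 1 -- new best
  Position 1 ('b'): window [0,1] length 2 -- new best
  Position 2 ('a'): repeat (last at 0), move window start to 1
  Position 2 ('a'): window [1,2] length 2
  Position 3 ('a'): repeat (last at 2), move window start to 3
  Position 3 ('a'): window [3,3] length 1
  Position 4 ('h'): window [3,4] length 2
  Position 5 ('c'): window [3,5] length 3 -- new best
  Position 6 ('a'): repeat (last at 3), move window start to 4
  Position 6 ('a'): window [4,6] length 3
  Position 7 ('c'): repeat (last at 5), move window start to 6
  Position 7 ('c'): window [6,7] length 2
  Position 8 ('a'): repeat (last at 6), move window start to 7
  Position 8 ('a'): window [7,8] length 2
  Position 9 ('g'): window [7,9] length 3
Longest substring with no repeats: "ahc" with length 3

3


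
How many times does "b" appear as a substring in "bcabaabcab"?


Searching for "b" in "bcabaabcab"
Scanning each position:
  Position 0: "b" => MATCH
  Position 1: "c" => no
  Position 2: "a" => no
  Position 3: "b" => MATCH
  Position 4: "a" => no
  Position 5: "a" => no
  Position 6: "b" => MATCH
  Position 7: "c" => no
  Position 8: "a" => no
  Position 9: "b" => MATCH
Total occurrences: 4

4


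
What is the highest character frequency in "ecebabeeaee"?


Input: ecebabeeaee
Character counts:
  'a': 2
  'b': 2
  'c': 1
  'e': 6
Maximum frequency: 6

6


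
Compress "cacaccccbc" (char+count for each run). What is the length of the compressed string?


Input: cacaccccbc
Runs:
  'c' x 1 => "c1"
  'a' x 1 => "a1"
  'c' x 1 => "c1"
  'a' x 1 => "a1"
  'c' x 4 => "c4"
  'b' x 1 => "b1"
  'c' x 1 => "c1"
Compressed: "c1a1c1a1c4b1c1"
Compressed length: 14

14


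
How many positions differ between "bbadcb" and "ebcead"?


Comparing "bbadcb" and "ebcead" position by position:
  Position 0: 'b' vs 'e' => DIFFER
  Position 1: 'b' vs 'b' => same
  Position 2: 'a' vs 'c' => DIFFER
  Position 3: 'd' vs 'e' => DIFFER
  Position 4: 'c' vs 'a' => DIFFER
  Position 5: 'b' vs 'd' => DIFFER
Positions that differ: 5

5


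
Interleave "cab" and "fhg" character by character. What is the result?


Interleaving "cab" and "fhg":
  Position 0: 'c' from first, 'f' from second => "cf"
  Position 1: 'a' from first, 'h' from second => "ah"
  Position 2: 'b' from first, 'g' from second => "bg"
Result: cfahbg

cfahbg


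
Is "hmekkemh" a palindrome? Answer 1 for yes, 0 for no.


Input: hmekkemh
Reversed: hmekkemh
  Compare pos 0 ('h') with pos 7 ('h'): match
  Compare pos 1 ('m') with pos 6 ('m'): match
  Compare pos 2 ('e') with pos 5 ('e'): match
  Compare pos 3 ('k') with pos 4 ('k'): match
Result: palindrome

1


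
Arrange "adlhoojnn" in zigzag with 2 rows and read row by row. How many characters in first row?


Zigzag "adlhoojnn" into 2 rows:
Placing characters:
  'a' => row 0
  'd' => row 1
  'l' => row 0
  'h' => row 1
  'o' => row 0
  'o' => row 1
  'j' => row 0
  'n' => row 1
  'n' => row 0
Rows:
  Row 0: "alojn"
  Row 1: "dhon"
First row length: 5

5


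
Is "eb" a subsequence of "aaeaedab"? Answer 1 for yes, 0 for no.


Check if "eb" is a subsequence of "aaeaedab"
Greedy scan:
  Position 0 ('a'): no match needed
  Position 1 ('a'): no match needed
  Position 2 ('e'): matches sub[0] = 'e'
  Position 3 ('a'): no match needed
  Position 4 ('e'): no match needed
  Position 5 ('d'): no match needed
  Position 6 ('a'): no match needed
  Position 7 ('b'): matches sub[1] = 'b'
All 2 characters matched => is a subsequence

1


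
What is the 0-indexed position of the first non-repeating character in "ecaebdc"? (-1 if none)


Input: ecaebdc
Character frequencies:
  'a': 1
  'b': 1
  'c': 2
  'd': 1
  'e': 2
Scanning left to right for freq == 1:
  Position 0 ('e'): freq=2, skip
  Position 1 ('c'): freq=2, skip
  Position 2 ('a'): unique! => answer = 2

2


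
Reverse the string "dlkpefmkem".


Input: dlkpefmkem
Reading characters right to left:
  Position 9: 'm'
  Position 8: 'e'
  Position 7: 'k'
  Position 6: 'm'
  Position 5: 'f'
  Position 4: 'e'
  Position 3: 'p'
  Position 2: 'k'
  Position 1: 'l'
  Position 0: 'd'
Reversed: mekmfepkld

mekmfepkld


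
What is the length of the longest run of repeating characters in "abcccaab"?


Input: "abcccaab"
Scanning for longest run:
  Position 1 ('b'): new char, reset run to 1
  Position 2 ('c'): new char, reset run to 1
  Position 3 ('c'): continues run of 'c', length=2
  Position 4 ('c'): continues run of 'c', length=3
  Position 5 ('a'): new char, reset run to 1
  Position 6 ('a'): continues run of 'a', length=2
  Position 7 ('b'): new char, reset run to 1
Longest run: 'c' with length 3

3


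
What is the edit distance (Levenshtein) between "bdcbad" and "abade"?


Computing edit distance: "bdcbad" -> "abade"
DP table:
           a    b    a    d    e
      0    1    2    3    4    5
  b   1    1    1    2    3    4
  d   2    2    2    2    2    3
  c   3    3    3    3    3    3
  b   4    4    3    4    4    4
  a   5    4    4    3    4    5
  d   6    5    5    4    3    4
Edit distance = dp[6][5] = 4

4


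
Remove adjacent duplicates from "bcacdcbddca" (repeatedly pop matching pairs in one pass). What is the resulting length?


Input: bcacdcbddca
Stack-based adjacent duplicate removal:
  Read 'b': push. Stack: b
  Read 'c': push. Stack: bc
  Read 'a': push. Stack: bca
  Read 'c': push. Stack: bcac
  Read 'd': push. Stack: bcacd
  Read 'c': push. Stack: bcacdc
  Read 'b': push. Stack: bcacdcb
  Read 'd': push. Stack: bcacdcbd
  Read 'd': matches stack top 'd' => pop. Stack: bcacdcb
  Read 'c': push. Stack: bcacdcbc
  Read 'a': push. Stack: bcacdcbca
Final stack: "bcacdcbca" (length 9)

9


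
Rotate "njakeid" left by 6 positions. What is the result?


Input: "njakeid", rotate left by 6
First 6 characters: "njakei"
Remaining characters: "d"
Concatenate remaining + first: "d" + "njakei" = "dnjakei"

dnjakei


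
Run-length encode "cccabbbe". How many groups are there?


Input: cccabbbe
Scanning for consecutive runs:
  Group 1: 'c' x 3 (positions 0-2)
  Group 2: 'a' x 1 (positions 3-3)
  Group 3: 'b' x 3 (positions 4-6)
  Group 4: 'e' x 1 (positions 7-7)
Total groups: 4

4


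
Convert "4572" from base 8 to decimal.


Input: "4572" in base 8
Positional expansion:
  Digit '4' (value 4) x 8^3 = 2048
  Digit '5' (value 5) x 8^2 = 320
  Digit '7' (value 7) x 8^1 = 56
  Digit '2' (value 2) x 8^0 = 2
Sum = 2426

2426


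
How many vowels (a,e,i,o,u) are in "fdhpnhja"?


Input: fdhpnhja
Checking each character:
  'f' at position 0: consonant
  'd' at position 1: consonant
  'h' at position 2: consonant
  'p' at position 3: consonant
  'n' at position 4: consonant
  'h' at position 5: consonant
  'j' at position 6: consonant
  'a' at position 7: vowel (running total: 1)
Total vowels: 1

1


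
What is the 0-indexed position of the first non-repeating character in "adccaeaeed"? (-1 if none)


Input: adccaeaeed
Character frequencies:
  'a': 3
  'c': 2
  'd': 2
  'e': 3
Scanning left to right for freq == 1:
  Position 0 ('a'): freq=3, skip
  Position 1 ('d'): freq=2, skip
  Position 2 ('c'): freq=2, skip
  Position 3 ('c'): freq=2, skip
  Position 4 ('a'): freq=3, skip
  Position 5 ('e'): freq=3, skip
  Position 6 ('a'): freq=3, skip
  Position 7 ('e'): freq=3, skip
  Position 8 ('e'): freq=3, skip
  Position 9 ('d'): freq=2, skip
  No unique character found => answer = -1

-1


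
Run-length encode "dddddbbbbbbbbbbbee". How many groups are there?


Input: dddddbbbbbbbbbbbee
Scanning for consecutive runs:
  Group 1: 'd' x 5 (positions 0-4)
  Group 2: 'b' x 11 (positions 5-15)
  Group 3: 'e' x 2 (positions 16-17)
Total groups: 3

3


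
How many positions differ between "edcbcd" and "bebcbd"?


Comparing "edcbcd" and "bebcbd" position by position:
  Position 0: 'e' vs 'b' => DIFFER
  Position 1: 'd' vs 'e' => DIFFER
  Position 2: 'c' vs 'b' => DIFFER
  Position 3: 'b' vs 'c' => DIFFER
  Position 4: 'c' vs 'b' => DIFFER
  Position 5: 'd' vs 'd' => same
Positions that differ: 5

5


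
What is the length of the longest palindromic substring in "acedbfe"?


Input: "acedbfe"
Checking substrings for palindromes:
  No multi-char palindromic substrings found
Longest palindromic substring: "a" with length 1

1


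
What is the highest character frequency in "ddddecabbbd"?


Input: ddddecabbbd
Character counts:
  'a': 1
  'b': 3
  'c': 1
  'd': 5
  'e': 1
Maximum frequency: 5

5


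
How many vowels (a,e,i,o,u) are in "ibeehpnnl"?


Input: ibeehpnnl
Checking each character:
  'i' at position 0: vowel (running total: 1)
  'b' at position 1: consonant
  'e' at position 2: vowel (running total: 2)
  'e' at position 3: vowel (running total: 3)
  'h' at position 4: consonant
  'p' at position 5: consonant
  'n' at position 6: consonant
  'n' at position 7: consonant
  'l' at position 8: consonant
Total vowels: 3

3


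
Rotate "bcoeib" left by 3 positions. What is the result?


Input: "bcoeib", rotate left by 3
First 3 characters: "bco"
Remaining characters: "eib"
Concatenate remaining + first: "eib" + "bco" = "eibbco"

eibbco


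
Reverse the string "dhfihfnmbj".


Input: dhfihfnmbj
Reading characters right to left:
  Position 9: 'j'
  Position 8: 'b'
  Position 7: 'm'
  Position 6: 'n'
  Position 5: 'f'
  Position 4: 'h'
  Position 3: 'i'
  Position 2: 'f'
  Position 1: 'h'
  Position 0: 'd'
Reversed: jbmnfhifhd

jbmnfhifhd


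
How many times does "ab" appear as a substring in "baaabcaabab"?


Searching for "ab" in "baaabcaabab"
Scanning each position:
  Position 0: "ba" => no
  Position 1: "aa" => no
  Position 2: "aa" => no
  Position 3: "ab" => MATCH
  Position 4: "bc" => no
  Position 5: "ca" => no
  Position 6: "aa" => no
  Position 7: "ab" => MATCH
  Position 8: "ba" => no
  Position 9: "ab" => MATCH
Total occurrences: 3

3


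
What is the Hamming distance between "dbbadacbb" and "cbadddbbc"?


Comparing "dbbadacbb" and "cbadddbbc" position by position:
  Position 0: 'd' vs 'c' => differ
  Position 1: 'b' vs 'b' => same
  Position 2: 'b' vs 'a' => differ
  Position 3: 'a' vs 'd' => differ
  Position 4: 'd' vs 'd' => same
  Position 5: 'a' vs 'd' => differ
  Position 6: 'c' vs 'b' => differ
  Position 7: 'b' vs 'b' => same
  Position 8: 'b' vs 'c' => differ
Total differences (Hamming distance): 6

6


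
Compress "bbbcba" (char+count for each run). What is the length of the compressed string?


Input: bbbcba
Runs:
  'b' x 3 => "b3"
  'c' x 1 => "c1"
  'b' x 1 => "b1"
  'a' x 1 => "a1"
Compressed: "b3c1b1a1"
Compressed length: 8

8


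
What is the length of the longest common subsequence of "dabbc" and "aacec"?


LCS of "dabbc" and "aacec"
DP table:
           a    a    c    e    c
      0    0    0    0    0    0
  d   0    0    0    0    0    0
  a   0    1    1    1    1    1
  b   0    1    1    1    1    1
  b   0    1    1    1    1    1
  c   0    1    1    2    2    2
LCS length = dp[5][5] = 2

2


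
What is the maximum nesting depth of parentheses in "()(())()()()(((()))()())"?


Input: "()(())()()()(((()))()())"
Tracking depth:
  Position 0 '(': depth becomes 1
  Position 1 ')': depth becomes 0
  Position 2 '(': depth becomes 1
  Position 3 '(': depth becomes 2
  Position 4 ')': depth becomes 1
  Position 5 ')': depth becomes 0
  Position 6 '(': depth becomes 1
  Position 7 ')': depth becomes 0
  Position 8 '(': depth becomes 1
  Position 9 ')': depth becomes 0
  Position 10 '(': depth becomes 1
  Position 11 ')': depth becomes 0
  Position 12 '(': depth becomes 1
  Position 13 '(': depth becomes 2
  Position 14 '(': depth becomes 3
  Position 15 '(': depth becomes 4
  Position 16 ')': depth becomes 3
  Position 17 ')': depth becomes 2
  Position 18 ')': depth becomes 1
  Position 19 '(': depth becomes 2
  Position 20 ')': depth becomes 1
  Position 21 '(': depth becomes 2
  Position 22 ')': depth becomes 1
  Position 23 ')': depth becomes 0
Maximum depth reached: 4

4


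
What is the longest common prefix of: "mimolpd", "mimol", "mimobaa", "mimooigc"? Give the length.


Words: mimolpd, mimol, mimobaa, mimooigc
  Position 0: all 'm' => match
  Position 1: all 'i' => match
  Position 2: all 'm' => match
  Position 3: all 'o' => match
  Position 4: ('l', 'l', 'b', 'o') => mismatch, stop
LCP = "mimo" (length 4)

4


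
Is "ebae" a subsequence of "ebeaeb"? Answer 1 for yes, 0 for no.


Check if "ebae" is a subsequence of "ebeaeb"
Greedy scan:
  Position 0 ('e'): matches sub[0] = 'e'
  Position 1 ('b'): matches sub[1] = 'b'
  Position 2 ('e'): no match needed
  Position 3 ('a'): matches sub[2] = 'a'
  Position 4 ('e'): matches sub[3] = 'e'
  Position 5 ('b'): no match needed
All 4 characters matched => is a subsequence

1


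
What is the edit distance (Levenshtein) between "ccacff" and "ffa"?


Computing edit distance: "ccacff" -> "ffa"
DP table:
           f    f    a
      0    1    2    3
  c   1    1    2    3
  c   2    2    2    3
  a   3    3    3    2
  c   4    4    4    3
  f   5    4    4    4
  f   6    5    4    5
Edit distance = dp[6][3] = 5

5


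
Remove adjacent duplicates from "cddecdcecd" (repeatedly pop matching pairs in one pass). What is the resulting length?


Input: cddecdcecd
Stack-based adjacent duplicate removal:
  Read 'c': push. Stack: c
  Read 'd': push. Stack: cd
  Read 'd': matches stack top 'd' => pop. Stack: c
  Read 'e': push. Stack: ce
  Read 'c': push. Stack: cec
  Read 'd': push. Stack: cecd
  Read 'c': push. Stack: cecdc
  Read 'e': push. Stack: cecdce
  Read 'c': push. Stack: cecdcec
  Read 'd': push. Stack: cecdcecd
Final stack: "cecdcecd" (length 8)

8


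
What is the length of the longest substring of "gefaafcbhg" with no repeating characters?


Input: "gefaafcbhg"
Sliding window (track last position of each char):
  Position 0 ('g'): window [0,0] length 1 -- new best
  Position 1 ('e'): window [0,1] length 2 -- new best
  Position 2 ('f'): window [0,2] length 3 -- new best
  Position 3 ('a'): window [0,3] length 4 -- new best
  Position 4 ('a'): repeat (last at 3), move window start to 4
  Position 4 ('a'): window [4,4] length 1
  Position 5 ('f'): window [4,5] length 2
  Position 6 ('c'): window [4,6] length 3
  Position 7 ('b'): window [4,7] length 4
  Position 8 ('h'): window [4,8] length 5 -- new best
  Position 9 ('g'): window [4,9] length 6 -- new best
Longest substring with no repeats: "afcbhg" with length 6

6


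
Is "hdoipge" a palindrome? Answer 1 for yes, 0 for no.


Input: hdoipge
Reversed: egpiodh
  Compare pos 0 ('h') with pos 6 ('e'): MISMATCH
  Compare pos 1 ('d') with pos 5 ('g'): MISMATCH
  Compare pos 2 ('o') with pos 4 ('p'): MISMATCH
Result: not a palindrome

0


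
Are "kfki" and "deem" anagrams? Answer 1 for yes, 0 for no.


Strings: "kfki", "deem"
Sorted first:  fikk
Sorted second: deem
Differ at position 0: 'f' vs 'd' => not anagrams

0


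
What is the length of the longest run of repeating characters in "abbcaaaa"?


Input: "abbcaaaa"
Scanning for longest run:
  Position 1 ('b'): new char, reset run to 1
  Position 2 ('b'): continues run of 'b', length=2
  Position 3 ('c'): new char, reset run to 1
  Position 4 ('a'): new char, reset run to 1
  Position 5 ('a'): continues run of 'a', length=2
  Position 6 ('a'): continues run of 'a', length=3
  Position 7 ('a'): continues run of 'a', length=4
Longest run: 'a' with length 4

4


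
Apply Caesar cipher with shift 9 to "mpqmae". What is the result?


Caesar cipher: shift "mpqmae" by 9
  'm' (pos 12) + 9 = pos 21 = 'v'
  'p' (pos 15) + 9 = pos 24 = 'y'
  'q' (pos 16) + 9 = pos 25 = 'z'
  'm' (pos 12) + 9 = pos 21 = 'v'
  'a' (pos 0) + 9 = pos 9 = 'j'
  'e' (pos 4) + 9 = pos 13 = 'n'
Result: vyzvjn

vyzvjn


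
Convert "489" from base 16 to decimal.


Input: "489" in base 16
Positional expansion:
  Digit '4' (value 4) x 16^2 = 1024
  Digit '8' (value 8) x 16^1 = 128
  Digit '9' (value 9) x 16^0 = 9
Sum = 1161

1161


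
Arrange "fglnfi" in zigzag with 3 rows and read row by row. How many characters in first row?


Zigzag "fglnfi" into 3 rows:
Placing characters:
  'f' => row 0
  'g' => row 1
  'l' => row 2
  'n' => row 1
  'f' => row 0
  'i' => row 1
Rows:
  Row 0: "ff"
  Row 1: "gni"
  Row 2: "l"
First row length: 2

2


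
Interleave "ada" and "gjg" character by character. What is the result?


Interleaving "ada" and "gjg":
  Position 0: 'a' from first, 'g' from second => "ag"
  Position 1: 'd' from first, 'j' from second => "dj"
  Position 2: 'a' from first, 'g' from second => "ag"
Result: agdjag

agdjag


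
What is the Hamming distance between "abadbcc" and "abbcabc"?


Comparing "abadbcc" and "abbcabc" position by position:
  Position 0: 'a' vs 'a' => same
  Position 1: 'b' vs 'b' => same
  Position 2: 'a' vs 'b' => differ
  Position 3: 'd' vs 'c' => differ
  Position 4: 'b' vs 'a' => differ
  Position 5: 'c' vs 'b' => differ
  Position 6: 'c' vs 'c' => same
Total differences (Hamming distance): 4

4


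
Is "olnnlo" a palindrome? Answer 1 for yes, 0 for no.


Input: olnnlo
Reversed: olnnlo
  Compare pos 0 ('o') with pos 5 ('o'): match
  Compare pos 1 ('l') with pos 4 ('l'): match
  Compare pos 2 ('n') with pos 3 ('n'): match
Result: palindrome

1


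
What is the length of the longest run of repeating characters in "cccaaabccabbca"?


Input: "cccaaabccabbca"
Scanning for longest run:
  Position 1 ('c'): continues run of 'c', length=2
  Position 2 ('c'): continues run of 'c', length=3
  Position 3 ('a'): new char, reset run to 1
  Position 4 ('a'): continues run of 'a', length=2
  Position 5 ('a'): continues run of 'a', length=3
  Position 6 ('b'): new char, reset run to 1
  Position 7 ('c'): new char, reset run to 1
  Position 8 ('c'): continues run of 'c', length=2
  Position 9 ('a'): new char, reset run to 1
  Position 10 ('b'): new char, reset run to 1
  Position 11 ('b'): continues run of 'b', length=2
  Position 12 ('c'): new char, reset run to 1
  Position 13 ('a'): new char, reset run to 1
Longest run: 'c' with length 3

3


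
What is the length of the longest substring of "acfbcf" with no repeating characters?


Input: "acfbcf"
Sliding window (track last position of each char):
  Position 0 ('a'): window [0,0] length 1 -- new best
  Position 1 ('c'): window [0,1] length 2 -- new best
  Position 2 ('f'): window [0,2] length 3 -- new best
  Position 3 ('b'): window [0,3] length 4 -- new best
  Position 4 ('c'): repeat (last at 1), move window start to 2
  Position 4 ('c'): window [2,4] length 3
  Position 5 ('f'): repeat (last at 2), move window start to 3
  Position 5 ('f'): window [3,5] length 3
Longest substring with no repeats: "acfb" with length 4

4


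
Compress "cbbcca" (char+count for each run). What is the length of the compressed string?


Input: cbbcca
Runs:
  'c' x 1 => "c1"
  'b' x 2 => "b2"
  'c' x 2 => "c2"
  'a' x 1 => "a1"
Compressed: "c1b2c2a1"
Compressed length: 8

8


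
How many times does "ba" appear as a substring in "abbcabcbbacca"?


Searching for "ba" in "abbcabcbbacca"
Scanning each position:
  Position 0: "ab" => no
  Position 1: "bb" => no
  Position 2: "bc" => no
  Position 3: "ca" => no
  Position 4: "ab" => no
  Position 5: "bc" => no
  Position 6: "cb" => no
  Position 7: "bb" => no
  Position 8: "ba" => MATCH
  Position 9: "ac" => no
  Position 10: "cc" => no
  Position 11: "ca" => no
Total occurrences: 1

1


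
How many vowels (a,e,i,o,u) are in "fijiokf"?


Input: fijiokf
Checking each character:
  'f' at position 0: consonant
  'i' at position 1: vowel (running total: 1)
  'j' at position 2: consonant
  'i' at position 3: vowel (running total: 2)
  'o' at position 4: vowel (running total: 3)
  'k' at position 5: consonant
  'f' at position 6: consonant
Total vowels: 3

3


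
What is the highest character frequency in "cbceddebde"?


Input: cbceddebde
Character counts:
  'b': 2
  'c': 2
  'd': 3
  'e': 3
Maximum frequency: 3

3


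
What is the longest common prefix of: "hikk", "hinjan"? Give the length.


Words: hikk, hinjan
  Position 0: all 'h' => match
  Position 1: all 'i' => match
  Position 2: ('k', 'n') => mismatch, stop
LCP = "hi" (length 2)

2


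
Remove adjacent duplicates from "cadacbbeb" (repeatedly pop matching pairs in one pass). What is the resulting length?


Input: cadacbbeb
Stack-based adjacent duplicate removal:
  Read 'c': push. Stack: c
  Read 'a': push. Stack: ca
  Read 'd': push. Stack: cad
  Read 'a': push. Stack: cada
  Read 'c': push. Stack: cadac
  Read 'b': push. Stack: cadacb
  Read 'b': matches stack top 'b' => pop. Stack: cadac
  Read 'e': push. Stack: cadace
  Read 'b': push. Stack: cadaceb
Final stack: "cadaceb" (length 7)

7


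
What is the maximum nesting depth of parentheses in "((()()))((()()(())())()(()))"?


Input: "((()()))((()()(())())()(()))"
Tracking depth:
  Position 0 '(': depth becomes 1
  Position 1 '(': depth becomes 2
  Position 2 '(': depth becomes 3
  Position 3 ')': depth becomes 2
  Position 4 '(': depth becomes 3
  Position 5 ')': depth becomes 2
  Position 6 ')': depth becomes 1
  Position 7 ')': depth becomes 0
  Position 8 '(': depth becomes 1
  Position 9 '(': depth becomes 2
  Position 10 '(': depth becomes 3
  Position 11 ')': depth becomes 2
  Position 12 '(': depth becomes 3
  Position 13 ')': depth becomes 2
  Position 14 '(': depth becomes 3
  Position 15 '(': depth becomes 4
  Position 16 ')': depth becomes 3
  Position 17 ')': depth becomes 2
  Position 18 '(': depth becomes 3
  Position 19 ')': depth becomes 2
  Position 20 ')': depth becomes 1
  Position 21 '(': depth becomes 2
  Position 22 ')': depth becomes 1
  Position 23 '(': depth becomes 2
  Position 24 '(': depth becomes 3
  Position 25 ')': depth becomes 2
  Position 26 ')': depth becomes 1
  Position 27 ')': depth becomes 0
Maximum depth reached: 4

4


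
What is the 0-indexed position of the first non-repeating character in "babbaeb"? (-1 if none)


Input: babbaeb
Character frequencies:
  'a': 2
  'b': 4
  'e': 1
Scanning left to right for freq == 1:
  Position 0 ('b'): freq=4, skip
  Position 1 ('a'): freq=2, skip
  Position 2 ('b'): freq=4, skip
  Position 3 ('b'): freq=4, skip
  Position 4 ('a'): freq=2, skip
  Position 5 ('e'): unique! => answer = 5

5


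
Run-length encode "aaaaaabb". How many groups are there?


Input: aaaaaabb
Scanning for consecutive runs:
  Group 1: 'a' x 6 (positions 0-5)
  Group 2: 'b' x 2 (positions 6-7)
Total groups: 2

2


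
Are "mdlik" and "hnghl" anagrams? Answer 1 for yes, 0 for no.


Strings: "mdlik", "hnghl"
Sorted first:  diklm
Sorted second: ghhln
Differ at position 0: 'd' vs 'g' => not anagrams

0


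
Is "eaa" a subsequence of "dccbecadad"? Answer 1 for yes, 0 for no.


Check if "eaa" is a subsequence of "dccbecadad"
Greedy scan:
  Position 0 ('d'): no match needed
  Position 1 ('c'): no match needed
  Position 2 ('c'): no match needed
  Position 3 ('b'): no match needed
  Position 4 ('e'): matches sub[0] = 'e'
  Position 5 ('c'): no match needed
  Position 6 ('a'): matches sub[1] = 'a'
  Position 7 ('d'): no match needed
  Position 8 ('a'): matches sub[2] = 'a'
  Position 9 ('d'): no match needed
All 3 characters matched => is a subsequence

1


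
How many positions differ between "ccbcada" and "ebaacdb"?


Comparing "ccbcada" and "ebaacdb" position by position:
  Position 0: 'c' vs 'e' => DIFFER
  Position 1: 'c' vs 'b' => DIFFER
  Position 2: 'b' vs 'a' => DIFFER
  Position 3: 'c' vs 'a' => DIFFER
  Position 4: 'a' vs 'c' => DIFFER
  Position 5: 'd' vs 'd' => same
  Position 6: 'a' vs 'b' => DIFFER
Positions that differ: 6

6


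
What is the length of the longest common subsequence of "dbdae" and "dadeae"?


LCS of "dbdae" and "dadeae"
DP table:
           d    a    d    e    a    e
      0    0    0    0    0    0    0
  d   0    1    1    1    1    1    1
  b   0    1    1    1    1    1    1
  d   0    1    1    2    2    2    2
  a   0    1    2    2    2    3    3
  e   0    1    2    2    3    3    4
LCS length = dp[5][6] = 4

4


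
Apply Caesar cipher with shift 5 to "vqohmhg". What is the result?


Caesar cipher: shift "vqohmhg" by 5
  'v' (pos 21) + 5 = pos 0 = 'a'
  'q' (pos 16) + 5 = pos 21 = 'v'
  'o' (pos 14) + 5 = pos 19 = 't'
  'h' (pos 7) + 5 = pos 12 = 'm'
  'm' (pos 12) + 5 = pos 17 = 'r'
  'h' (pos 7) + 5 = pos 12 = 'm'
  'g' (pos 6) + 5 = pos 11 = 'l'
Result: avtmrml

avtmrml


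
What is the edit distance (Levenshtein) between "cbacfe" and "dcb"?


Computing edit distance: "cbacfe" -> "dcb"
DP table:
           d    c    b
      0    1    2    3
  c   1    1    1    2
  b   2    2    2    1
  a   3    3    3    2
  c   4    4    3    3
  f   5    5    4    4
  e   6    6    5    5
Edit distance = dp[6][3] = 5

5


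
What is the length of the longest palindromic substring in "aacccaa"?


Input: "aacccaa"
Checking substrings for palindromes:
  [0:7] "aacccaa" (len 7) => palindrome
  [1:6] "accca" (len 5) => palindrome
  [2:5] "ccc" (len 3) => palindrome
  [0:2] "aa" (len 2) => palindrome
  [2:4] "cc" (len 2) => palindrome
  [3:5] "cc" (len 2) => palindrome
Longest palindromic substring: "aacccaa" with length 7

7


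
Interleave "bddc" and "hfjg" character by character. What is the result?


Interleaving "bddc" and "hfjg":
  Position 0: 'b' from first, 'h' from second => "bh"
  Position 1: 'd' from first, 'f' from second => "df"
  Position 2: 'd' from first, 'j' from second => "dj"
  Position 3: 'c' from first, 'g' from second => "cg"
Result: bhdfdjcg

bhdfdjcg


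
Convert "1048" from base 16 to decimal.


Input: "1048" in base 16
Positional expansion:
  Digit '1' (value 1) x 16^3 = 4096
  Digit '0' (value 0) x 16^2 = 0
  Digit '4' (value 4) x 16^1 = 64
  Digit '8' (value 8) x 16^0 = 8
Sum = 4168

4168


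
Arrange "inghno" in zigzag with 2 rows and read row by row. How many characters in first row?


Zigzag "inghno" into 2 rows:
Placing characters:
  'i' => row 0
  'n' => row 1
  'g' => row 0
  'h' => row 1
  'n' => row 0
  'o' => row 1
Rows:
  Row 0: "ign"
  Row 1: "nho"
First row length: 3

3


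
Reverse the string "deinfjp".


Input: deinfjp
Reading characters right to left:
  Position 6: 'p'
  Position 5: 'j'
  Position 4: 'f'
  Position 3: 'n'
  Position 2: 'i'
  Position 1: 'e'
  Position 0: 'd'
Reversed: pjfnied

pjfnied


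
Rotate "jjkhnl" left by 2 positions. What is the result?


Input: "jjkhnl", rotate left by 2
First 2 characters: "jj"
Remaining characters: "khnl"
Concatenate remaining + first: "khnl" + "jj" = "khnljj"

khnljj


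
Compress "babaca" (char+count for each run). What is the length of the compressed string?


Input: babaca
Runs:
  'b' x 1 => "b1"
  'a' x 1 => "a1"
  'b' x 1 => "b1"
  'a' x 1 => "a1"
  'c' x 1 => "c1"
  'a' x 1 => "a1"
Compressed: "b1a1b1a1c1a1"
Compressed length: 12

12


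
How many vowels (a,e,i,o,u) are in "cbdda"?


Input: cbdda
Checking each character:
  'c' at position 0: consonant
  'b' at position 1: consonant
  'd' at position 2: consonant
  'd' at position 3: consonant
  'a' at position 4: vowel (running total: 1)
Total vowels: 1

1


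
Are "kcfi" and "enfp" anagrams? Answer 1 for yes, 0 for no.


Strings: "kcfi", "enfp"
Sorted first:  cfik
Sorted second: efnp
Differ at position 0: 'c' vs 'e' => not anagrams

0


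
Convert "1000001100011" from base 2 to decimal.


Input: "1000001100011" in base 2
Positional expansion:
  Digit '1' (value 1) x 2^12 = 4096
  Digit '0' (value 0) x 2^11 = 0
  Digit '0' (value 0) x 2^10 = 0
  Digit '0' (value 0) x 2^9 = 0
  Digit '0' (value 0) x 2^8 = 0
  Digit '0' (value 0) x 2^7 = 0
  Digit '1' (value 1) x 2^6 = 64
  Digit '1' (value 1) x 2^5 = 32
  Digit '0' (value 0) x 2^4 = 0
  Digit '0' (value 0) x 2^3 = 0
  Digit '0' (value 0) x 2^2 = 0
  Digit '1' (value 1) x 2^1 = 2
  Digit '1' (value 1) x 2^0 = 1
Sum = 4195

4195


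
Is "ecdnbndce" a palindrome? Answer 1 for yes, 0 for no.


Input: ecdnbndce
Reversed: ecdnbndce
  Compare pos 0 ('e') with pos 8 ('e'): match
  Compare pos 1 ('c') with pos 7 ('c'): match
  Compare pos 2 ('d') with pos 6 ('d'): match
  Compare pos 3 ('n') with pos 5 ('n'): match
Result: palindrome

1


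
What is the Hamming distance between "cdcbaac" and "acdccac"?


Comparing "cdcbaac" and "acdccac" position by position:
  Position 0: 'c' vs 'a' => differ
  Position 1: 'd' vs 'c' => differ
  Position 2: 'c' vs 'd' => differ
  Position 3: 'b' vs 'c' => differ
  Position 4: 'a' vs 'c' => differ
  Position 5: 'a' vs 'a' => same
  Position 6: 'c' vs 'c' => same
Total differences (Hamming distance): 5

5


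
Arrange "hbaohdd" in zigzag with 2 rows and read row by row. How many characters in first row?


Zigzag "hbaohdd" into 2 rows:
Placing characters:
  'h' => row 0
  'b' => row 1
  'a' => row 0
  'o' => row 1
  'h' => row 0
  'd' => row 1
  'd' => row 0
Rows:
  Row 0: "hahd"
  Row 1: "bod"
First row length: 4

4


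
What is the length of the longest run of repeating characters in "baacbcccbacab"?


Input: "baacbcccbacab"
Scanning for longest run:
  Position 1 ('a'): new char, reset run to 1
  Position 2 ('a'): continues run of 'a', length=2
  Position 3 ('c'): new char, reset run to 1
  Position 4 ('b'): new char, reset run to 1
  Position 5 ('c'): new char, reset run to 1
  Position 6 ('c'): continues run of 'c', length=2
  Position 7 ('c'): continues run of 'c', length=3
  Position 8 ('b'): new char, reset run to 1
  Position 9 ('a'): new char, reset run to 1
  Position 10 ('c'): new char, reset run to 1
  Position 11 ('a'): new char, reset run to 1
  Position 12 ('b'): new char, reset run to 1
Longest run: 'c' with length 3

3


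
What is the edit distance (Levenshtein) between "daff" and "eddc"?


Computing edit distance: "daff" -> "eddc"
DP table:
           e    d    d    c
      0    1    2    3    4
  d   1    1    1    2    3
  a   2    2    2    2    3
  f   3    3    3    3    3
  f   4    4    4    4    4
Edit distance = dp[4][4] = 4

4


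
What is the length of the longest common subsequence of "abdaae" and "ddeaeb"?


LCS of "abdaae" and "ddeaeb"
DP table:
           d    d    e    a    e    b
      0    0    0    0    0    0    0
  a   0    0    0    0    1    1    1
  b   0    0    0    0    1    1    2
  d   0    1    1    1    1    1    2
  a   0    1    1    1    2    2    2
  a   0    1    1    1    2    2    2
  e   0    1    1    2    2    3    3
LCS length = dp[6][6] = 3

3
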